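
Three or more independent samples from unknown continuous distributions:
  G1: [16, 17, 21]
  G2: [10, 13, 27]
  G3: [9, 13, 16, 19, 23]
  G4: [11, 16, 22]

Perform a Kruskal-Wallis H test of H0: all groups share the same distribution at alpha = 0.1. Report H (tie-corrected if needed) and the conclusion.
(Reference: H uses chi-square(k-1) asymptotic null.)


Step 1: Combine all N = 14 observations and assign midranks.
sorted (value, group, rank): (9,G3,1), (10,G2,2), (11,G4,3), (13,G2,4.5), (13,G3,4.5), (16,G1,7), (16,G3,7), (16,G4,7), (17,G1,9), (19,G3,10), (21,G1,11), (22,G4,12), (23,G3,13), (27,G2,14)
Step 2: Sum ranks within each group.
R_1 = 27 (n_1 = 3)
R_2 = 20.5 (n_2 = 3)
R_3 = 35.5 (n_3 = 5)
R_4 = 22 (n_4 = 3)
Step 3: H = 12/(N(N+1)) * sum(R_i^2/n_i) - 3(N+1)
     = 12/(14*15) * (27^2/3 + 20.5^2/3 + 35.5^2/5 + 22^2/3) - 3*15
     = 0.057143 * 796.467 - 45
     = 0.512381.
Step 4: Ties present; correction factor C = 1 - 30/(14^3 - 14) = 0.989011. Corrected H = 0.512381 / 0.989011 = 0.518074.
Step 5: Under H0, H ~ chi^2(3); p-value = 0.914903.
Step 6: alpha = 0.1. fail to reject H0.

H = 0.5181, df = 3, p = 0.914903, fail to reject H0.


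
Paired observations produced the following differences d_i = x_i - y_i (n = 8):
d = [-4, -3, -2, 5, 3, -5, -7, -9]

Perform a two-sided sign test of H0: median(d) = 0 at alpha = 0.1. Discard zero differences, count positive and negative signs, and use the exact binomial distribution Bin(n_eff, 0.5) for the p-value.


Step 1: Discard zero differences. Original n = 8; n_eff = number of nonzero differences = 8.
Nonzero differences (with sign): -4, -3, -2, +5, +3, -5, -7, -9
Step 2: Count signs: positive = 2, negative = 6.
Step 3: Under H0: P(positive) = 0.5, so the number of positives S ~ Bin(8, 0.5).
Step 4: Two-sided exact p-value = sum of Bin(8,0.5) probabilities at or below the observed probability = 0.289062.
Step 5: alpha = 0.1. fail to reject H0.

n_eff = 8, pos = 2, neg = 6, p = 0.289062, fail to reject H0.


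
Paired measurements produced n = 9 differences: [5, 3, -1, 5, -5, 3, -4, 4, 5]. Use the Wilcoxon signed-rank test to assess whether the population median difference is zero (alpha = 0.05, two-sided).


Step 1: Drop any zero differences (none here) and take |d_i|.
|d| = [5, 3, 1, 5, 5, 3, 4, 4, 5]
Step 2: Midrank |d_i| (ties get averaged ranks).
ranks: |5|->7.5, |3|->2.5, |1|->1, |5|->7.5, |5|->7.5, |3|->2.5, |4|->4.5, |4|->4.5, |5|->7.5
Step 3: Attach original signs; sum ranks with positive sign and with negative sign.
W+ = 7.5 + 2.5 + 7.5 + 2.5 + 4.5 + 7.5 = 32
W- = 1 + 7.5 + 4.5 = 13
(Check: W+ + W- = 45 should equal n(n+1)/2 = 45.)
Step 4: Test statistic W = min(W+, W-) = 13.
Step 5: Ties in |d|, so use the tie-corrected normal approximation.
        E[W] = n(n+1)/4 = 9*10/4 = 22.5.
        Tie groups: |d|=3 (t=2), |d|=4 (t=2), |d|=5 (t=4); sum(t^3 - t) = 72.
        Var[W] = n(n+1)(2n+1)/24 - sum(t^3-t)/48 = 1710/24 - 72/48 = 69.75.
        z = (W - E[W]) / sqrt(Var[W]) = (13 - 22.5) / 8.3516 = -1.1375.
        Two-sided p = 2*Phi(z) = 0.255329.
Step 6: alpha = 0.05. fail to reject H0.

W+ = 32, W- = 13, W = min = 13, p = 0.255329, fail to reject H0.


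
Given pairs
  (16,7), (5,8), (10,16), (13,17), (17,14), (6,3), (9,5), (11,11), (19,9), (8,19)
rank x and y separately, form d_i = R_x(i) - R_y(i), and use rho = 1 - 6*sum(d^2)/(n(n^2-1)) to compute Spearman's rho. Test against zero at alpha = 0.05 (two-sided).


Step 1: Rank x and y separately (midranks; no ties here).
rank(x): 16->8, 5->1, 10->5, 13->7, 17->9, 6->2, 9->4, 11->6, 19->10, 8->3
rank(y): 7->3, 8->4, 16->8, 17->9, 14->7, 3->1, 5->2, 11->6, 9->5, 19->10
Step 2: d_i = R_x(i) - R_y(i); compute d_i^2.
  (8-3)^2=25, (1-4)^2=9, (5-8)^2=9, (7-9)^2=4, (9-7)^2=4, (2-1)^2=1, (4-2)^2=4, (6-6)^2=0, (10-5)^2=25, (3-10)^2=49
sum(d^2) = 130.
Step 3: rho = 1 - 6*130 / (10*(10^2 - 1)) = 1 - 780/990 = 0.212121.
Step 4: Under H0, t = rho * sqrt((n-2)/(1-rho^2)) = 0.6139 ~ t(8).
Step 5: Two-sided p-value from the t-distribution with 8 df = 0.556306.
Step 6: alpha = 0.05. fail to reject H0.

rho = 0.2121, p = 0.556306, fail to reject H0 at alpha = 0.05.


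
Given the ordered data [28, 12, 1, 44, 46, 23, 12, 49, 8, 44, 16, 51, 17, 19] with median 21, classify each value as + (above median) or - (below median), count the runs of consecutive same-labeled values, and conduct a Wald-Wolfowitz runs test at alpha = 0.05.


Step 1: Compute median = 21; label A = above, B = below.
Labels in order: ABBAAABABABABB  (n_A = 7, n_B = 7)
Step 2: Count runs R = 10.
Step 3: Under H0 (random ordering), E[R] = 2*n_A*n_B/(n_A+n_B) + 1 = 2*7*7/14 + 1 = 8.0000.
        Var[R] = 2*n_A*n_B*(2*n_A*n_B - n_A - n_B) / ((n_A+n_B)^2 * (n_A+n_B-1)) = 8232/2548 = 3.2308.
        SD[R] = 1.7974.
Step 4: Continuity-corrected z = (R - 0.5 - E[R]) / SD[R] = (10 - 0.5 - 8.0000) / 1.7974 = 0.8345.
Step 5: Two-sided p-value via normal approximation = 2*(1 - Phi(|z|)) = 0.403986.
Step 6: alpha = 0.05. fail to reject H0.

R = 10, z = 0.8345, p = 0.403986, fail to reject H0.


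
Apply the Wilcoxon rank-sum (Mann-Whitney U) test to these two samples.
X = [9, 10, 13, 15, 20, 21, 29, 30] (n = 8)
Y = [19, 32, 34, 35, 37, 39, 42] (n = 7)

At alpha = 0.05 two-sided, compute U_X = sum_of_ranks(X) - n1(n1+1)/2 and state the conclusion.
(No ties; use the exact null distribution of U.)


Step 1: Combine and sort all 15 observations; assign midranks.
sorted (value, group): (9,X), (10,X), (13,X), (15,X), (19,Y), (20,X), (21,X), (29,X), (30,X), (32,Y), (34,Y), (35,Y), (37,Y), (39,Y), (42,Y)
ranks: 9->1, 10->2, 13->3, 15->4, 19->5, 20->6, 21->7, 29->8, 30->9, 32->10, 34->11, 35->12, 37->13, 39->14, 42->15
Step 2: Rank sum for X: R1 = 1 + 2 + 3 + 4 + 6 + 7 + 8 + 9 = 40.
Step 3: U_X = R1 - n1(n1+1)/2 = 40 - 8*9/2 = 40 - 36 = 4.
       U_Y = n1*n2 - U_X = 56 - 4 = 52.
Step 4: No ties, so the exact null distribution of U (based on enumerating the C(15,8) = 6435 equally likely rank assignments) gives the two-sided p-value.
Step 5: p-value = 0.003730; compare to alpha = 0.05. reject H0.

U_X = 4, p = 0.003730, reject H0 at alpha = 0.05.


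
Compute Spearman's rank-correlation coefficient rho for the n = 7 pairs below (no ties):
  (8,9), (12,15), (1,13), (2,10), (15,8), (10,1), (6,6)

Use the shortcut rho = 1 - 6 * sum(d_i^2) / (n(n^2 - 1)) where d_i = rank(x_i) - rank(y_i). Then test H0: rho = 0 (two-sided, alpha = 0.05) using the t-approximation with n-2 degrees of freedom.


Step 1: Rank x and y separately (midranks; no ties here).
rank(x): 8->4, 12->6, 1->1, 2->2, 15->7, 10->5, 6->3
rank(y): 9->4, 15->7, 13->6, 10->5, 8->3, 1->1, 6->2
Step 2: d_i = R_x(i) - R_y(i); compute d_i^2.
  (4-4)^2=0, (6-7)^2=1, (1-6)^2=25, (2-5)^2=9, (7-3)^2=16, (5-1)^2=16, (3-2)^2=1
sum(d^2) = 68.
Step 3: rho = 1 - 6*68 / (7*(7^2 - 1)) = 1 - 408/336 = -0.214286.
Step 4: Under H0, t = rho * sqrt((n-2)/(1-rho^2)) = -0.4906 ~ t(5).
Step 5: Two-sided p-value from the t-distribution with 5 df = 0.644512.
Step 6: alpha = 0.05. fail to reject H0.

rho = -0.2143, p = 0.644512, fail to reject H0 at alpha = 0.05.


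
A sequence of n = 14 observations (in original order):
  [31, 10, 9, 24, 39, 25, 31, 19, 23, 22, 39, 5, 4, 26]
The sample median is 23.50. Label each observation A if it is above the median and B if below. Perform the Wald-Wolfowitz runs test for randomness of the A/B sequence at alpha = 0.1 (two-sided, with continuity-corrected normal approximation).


Step 1: Compute median = 23.50; label A = above, B = below.
Labels in order: ABBAAAABBBABBA  (n_A = 7, n_B = 7)
Step 2: Count runs R = 7.
Step 3: Under H0 (random ordering), E[R] = 2*n_A*n_B/(n_A+n_B) + 1 = 2*7*7/14 + 1 = 8.0000.
        Var[R] = 2*n_A*n_B*(2*n_A*n_B - n_A - n_B) / ((n_A+n_B)^2 * (n_A+n_B-1)) = 8232/2548 = 3.2308.
        SD[R] = 1.7974.
Step 4: Continuity-corrected z = (R + 0.5 - E[R]) / SD[R] = (7 + 0.5 - 8.0000) / 1.7974 = -0.2782.
Step 5: Two-sided p-value via normal approximation = 2*(1 - Phi(|z|)) = 0.780879.
Step 6: alpha = 0.1. fail to reject H0.

R = 7, z = -0.2782, p = 0.780879, fail to reject H0.


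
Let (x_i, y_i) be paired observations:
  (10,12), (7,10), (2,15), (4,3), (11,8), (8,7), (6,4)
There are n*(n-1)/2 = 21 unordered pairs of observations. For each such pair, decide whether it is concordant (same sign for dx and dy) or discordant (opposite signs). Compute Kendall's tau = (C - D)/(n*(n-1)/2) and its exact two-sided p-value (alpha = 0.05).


Step 1: Enumerate the 21 unordered pairs (i,j) with i<j and classify each by sign(x_j-x_i) * sign(y_j-y_i).
  (1,2):dx=-3,dy=-2->C; (1,3):dx=-8,dy=+3->D; (1,4):dx=-6,dy=-9->C; (1,5):dx=+1,dy=-4->D
  (1,6):dx=-2,dy=-5->C; (1,7):dx=-4,dy=-8->C; (2,3):dx=-5,dy=+5->D; (2,4):dx=-3,dy=-7->C
  (2,5):dx=+4,dy=-2->D; (2,6):dx=+1,dy=-3->D; (2,7):dx=-1,dy=-6->C; (3,4):dx=+2,dy=-12->D
  (3,5):dx=+9,dy=-7->D; (3,6):dx=+6,dy=-8->D; (3,7):dx=+4,dy=-11->D; (4,5):dx=+7,dy=+5->C
  (4,6):dx=+4,dy=+4->C; (4,7):dx=+2,dy=+1->C; (5,6):dx=-3,dy=-1->C; (5,7):dx=-5,dy=-4->C
  (6,7):dx=-2,dy=-3->C
Step 2: C = 12, D = 9, total pairs = 21.
Step 3: tau = (C - D)/(n(n-1)/2) = (12 - 9)/21 = 0.142857.
Step 4: Exact two-sided p-value (enumerate n! = 5040 permutations of y under H0): p = 0.772619.
Step 5: alpha = 0.05. fail to reject H0.

tau_b = 0.1429 (C=12, D=9), p = 0.772619, fail to reject H0.


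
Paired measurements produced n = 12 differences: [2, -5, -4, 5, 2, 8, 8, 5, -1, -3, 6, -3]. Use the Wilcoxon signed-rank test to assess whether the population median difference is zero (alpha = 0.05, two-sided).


Step 1: Drop any zero differences (none here) and take |d_i|.
|d| = [2, 5, 4, 5, 2, 8, 8, 5, 1, 3, 6, 3]
Step 2: Midrank |d_i| (ties get averaged ranks).
ranks: |2|->2.5, |5|->8, |4|->6, |5|->8, |2|->2.5, |8|->11.5, |8|->11.5, |5|->8, |1|->1, |3|->4.5, |6|->10, |3|->4.5
Step 3: Attach original signs; sum ranks with positive sign and with negative sign.
W+ = 2.5 + 8 + 2.5 + 11.5 + 11.5 + 8 + 10 = 54
W- = 8 + 6 + 1 + 4.5 + 4.5 = 24
(Check: W+ + W- = 78 should equal n(n+1)/2 = 78.)
Step 4: Test statistic W = min(W+, W-) = 24.
Step 5: Ties in |d|, so use the tie-corrected normal approximation.
        E[W] = n(n+1)/4 = 12*13/4 = 39.
        Tie groups: |d|=2 (t=2), |d|=3 (t=2), |d|=5 (t=3), |d|=8 (t=2); sum(t^3 - t) = 42.
        Var[W] = n(n+1)(2n+1)/24 - sum(t^3-t)/48 = 3900/24 - 42/48 = 161.625.
        z = (W - E[W]) / sqrt(Var[W]) = (24 - 39) / 12.7132 = -1.1799.
        Two-sided p = 2*Phi(z) = 0.238049.
Step 6: alpha = 0.05. fail to reject H0.

W+ = 54, W- = 24, W = min = 24, p = 0.238049, fail to reject H0.


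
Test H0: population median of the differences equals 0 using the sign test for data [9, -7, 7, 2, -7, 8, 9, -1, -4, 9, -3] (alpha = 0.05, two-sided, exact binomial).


Step 1: Discard zero differences. Original n = 11; n_eff = number of nonzero differences = 11.
Nonzero differences (with sign): +9, -7, +7, +2, -7, +8, +9, -1, -4, +9, -3
Step 2: Count signs: positive = 6, negative = 5.
Step 3: Under H0: P(positive) = 0.5, so the number of positives S ~ Bin(11, 0.5).
Step 4: Two-sided exact p-value = sum of Bin(11,0.5) probabilities at or below the observed probability = 1.000000.
Step 5: alpha = 0.05. fail to reject H0.

n_eff = 11, pos = 6, neg = 5, p = 1.000000, fail to reject H0.


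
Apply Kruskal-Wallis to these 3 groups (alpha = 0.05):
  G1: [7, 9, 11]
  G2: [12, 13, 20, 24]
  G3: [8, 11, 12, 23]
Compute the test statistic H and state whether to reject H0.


Step 1: Combine all N = 11 observations and assign midranks.
sorted (value, group, rank): (7,G1,1), (8,G3,2), (9,G1,3), (11,G1,4.5), (11,G3,4.5), (12,G2,6.5), (12,G3,6.5), (13,G2,8), (20,G2,9), (23,G3,10), (24,G2,11)
Step 2: Sum ranks within each group.
R_1 = 8.5 (n_1 = 3)
R_2 = 34.5 (n_2 = 4)
R_3 = 23 (n_3 = 4)
Step 3: H = 12/(N(N+1)) * sum(R_i^2/n_i) - 3(N+1)
     = 12/(11*12) * (8.5^2/3 + 34.5^2/4 + 23^2/4) - 3*12
     = 0.090909 * 453.896 - 36
     = 5.263258.
Step 4: Ties present; correction factor C = 1 - 12/(11^3 - 11) = 0.990909. Corrected H = 5.263258 / 0.990909 = 5.311544.
Step 5: Under H0, H ~ chi^2(2); p-value = 0.070245.
Step 6: alpha = 0.05. fail to reject H0.

H = 5.3115, df = 2, p = 0.070245, fail to reject H0.


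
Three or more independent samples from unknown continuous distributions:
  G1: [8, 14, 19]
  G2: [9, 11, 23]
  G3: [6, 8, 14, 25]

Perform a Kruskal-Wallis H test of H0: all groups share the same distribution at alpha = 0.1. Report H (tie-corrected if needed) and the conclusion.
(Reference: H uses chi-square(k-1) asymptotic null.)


Step 1: Combine all N = 10 observations and assign midranks.
sorted (value, group, rank): (6,G3,1), (8,G1,2.5), (8,G3,2.5), (9,G2,4), (11,G2,5), (14,G1,6.5), (14,G3,6.5), (19,G1,8), (23,G2,9), (25,G3,10)
Step 2: Sum ranks within each group.
R_1 = 17 (n_1 = 3)
R_2 = 18 (n_2 = 3)
R_3 = 20 (n_3 = 4)
Step 3: H = 12/(N(N+1)) * sum(R_i^2/n_i) - 3(N+1)
     = 12/(10*11) * (17^2/3 + 18^2/3 + 20^2/4) - 3*11
     = 0.109091 * 304.333 - 33
     = 0.200000.
Step 4: Ties present; correction factor C = 1 - 12/(10^3 - 10) = 0.987879. Corrected H = 0.200000 / 0.987879 = 0.202454.
Step 5: Under H0, H ~ chi^2(2); p-value = 0.903728.
Step 6: alpha = 0.1. fail to reject H0.

H = 0.2025, df = 2, p = 0.903728, fail to reject H0.


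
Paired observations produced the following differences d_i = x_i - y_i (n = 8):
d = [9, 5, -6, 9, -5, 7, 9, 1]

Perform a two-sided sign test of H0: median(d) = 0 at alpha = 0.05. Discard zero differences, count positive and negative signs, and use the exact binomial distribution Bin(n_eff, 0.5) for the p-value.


Step 1: Discard zero differences. Original n = 8; n_eff = number of nonzero differences = 8.
Nonzero differences (with sign): +9, +5, -6, +9, -5, +7, +9, +1
Step 2: Count signs: positive = 6, negative = 2.
Step 3: Under H0: P(positive) = 0.5, so the number of positives S ~ Bin(8, 0.5).
Step 4: Two-sided exact p-value = sum of Bin(8,0.5) probabilities at or below the observed probability = 0.289062.
Step 5: alpha = 0.05. fail to reject H0.

n_eff = 8, pos = 6, neg = 2, p = 0.289062, fail to reject H0.


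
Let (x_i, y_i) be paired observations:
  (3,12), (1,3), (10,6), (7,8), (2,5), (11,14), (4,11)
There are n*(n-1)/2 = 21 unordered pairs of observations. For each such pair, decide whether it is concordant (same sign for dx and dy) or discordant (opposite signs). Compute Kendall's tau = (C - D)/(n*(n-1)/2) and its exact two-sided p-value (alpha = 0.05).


Step 1: Enumerate the 21 unordered pairs (i,j) with i<j and classify each by sign(x_j-x_i) * sign(y_j-y_i).
  (1,2):dx=-2,dy=-9->C; (1,3):dx=+7,dy=-6->D; (1,4):dx=+4,dy=-4->D; (1,5):dx=-1,dy=-7->C
  (1,6):dx=+8,dy=+2->C; (1,7):dx=+1,dy=-1->D; (2,3):dx=+9,dy=+3->C; (2,4):dx=+6,dy=+5->C
  (2,5):dx=+1,dy=+2->C; (2,6):dx=+10,dy=+11->C; (2,7):dx=+3,dy=+8->C; (3,4):dx=-3,dy=+2->D
  (3,5):dx=-8,dy=-1->C; (3,6):dx=+1,dy=+8->C; (3,7):dx=-6,dy=+5->D; (4,5):dx=-5,dy=-3->C
  (4,6):dx=+4,dy=+6->C; (4,7):dx=-3,dy=+3->D; (5,6):dx=+9,dy=+9->C; (5,7):dx=+2,dy=+6->C
  (6,7):dx=-7,dy=-3->C
Step 2: C = 15, D = 6, total pairs = 21.
Step 3: tau = (C - D)/(n(n-1)/2) = (15 - 6)/21 = 0.428571.
Step 4: Exact two-sided p-value (enumerate n! = 5040 permutations of y under H0): p = 0.238889.
Step 5: alpha = 0.05. fail to reject H0.

tau_b = 0.4286 (C=15, D=6), p = 0.238889, fail to reject H0.


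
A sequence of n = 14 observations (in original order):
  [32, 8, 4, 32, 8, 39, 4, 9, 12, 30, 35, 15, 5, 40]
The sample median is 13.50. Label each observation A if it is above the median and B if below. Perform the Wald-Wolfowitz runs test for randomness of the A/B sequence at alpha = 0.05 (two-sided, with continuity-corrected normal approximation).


Step 1: Compute median = 13.50; label A = above, B = below.
Labels in order: ABBABABBBAAABA  (n_A = 7, n_B = 7)
Step 2: Count runs R = 9.
Step 3: Under H0 (random ordering), E[R] = 2*n_A*n_B/(n_A+n_B) + 1 = 2*7*7/14 + 1 = 8.0000.
        Var[R] = 2*n_A*n_B*(2*n_A*n_B - n_A - n_B) / ((n_A+n_B)^2 * (n_A+n_B-1)) = 8232/2548 = 3.2308.
        SD[R] = 1.7974.
Step 4: Continuity-corrected z = (R - 0.5 - E[R]) / SD[R] = (9 - 0.5 - 8.0000) / 1.7974 = 0.2782.
Step 5: Two-sided p-value via normal approximation = 2*(1 - Phi(|z|)) = 0.780879.
Step 6: alpha = 0.05. fail to reject H0.

R = 9, z = 0.2782, p = 0.780879, fail to reject H0.


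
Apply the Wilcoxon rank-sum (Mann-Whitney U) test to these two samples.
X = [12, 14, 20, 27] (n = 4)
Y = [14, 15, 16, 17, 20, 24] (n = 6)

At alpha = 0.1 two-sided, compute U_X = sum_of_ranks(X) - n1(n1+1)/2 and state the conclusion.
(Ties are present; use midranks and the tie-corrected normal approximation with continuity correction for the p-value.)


Step 1: Combine and sort all 10 observations; assign midranks.
sorted (value, group): (12,X), (14,X), (14,Y), (15,Y), (16,Y), (17,Y), (20,X), (20,Y), (24,Y), (27,X)
ranks: 12->1, 14->2.5, 14->2.5, 15->4, 16->5, 17->6, 20->7.5, 20->7.5, 24->9, 27->10
Step 2: Rank sum for X: R1 = 1 + 2.5 + 7.5 + 10 = 21.
Step 3: U_X = R1 - n1(n1+1)/2 = 21 - 4*5/2 = 21 - 10 = 11.
       U_Y = n1*n2 - U_X = 24 - 11 = 13.
Step 4: Ties are present, so use the tie-corrected normal approximation (with continuity correction) for the p-value.
Step 5: p-value = 0.914589; compare to alpha = 0.1. fail to reject H0.

U_X = 11, p = 0.914589, fail to reject H0 at alpha = 0.1.


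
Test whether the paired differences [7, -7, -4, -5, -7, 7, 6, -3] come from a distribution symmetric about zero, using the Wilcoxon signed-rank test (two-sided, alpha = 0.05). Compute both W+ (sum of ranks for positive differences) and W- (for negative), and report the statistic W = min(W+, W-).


Step 1: Drop any zero differences (none here) and take |d_i|.
|d| = [7, 7, 4, 5, 7, 7, 6, 3]
Step 2: Midrank |d_i| (ties get averaged ranks).
ranks: |7|->6.5, |7|->6.5, |4|->2, |5|->3, |7|->6.5, |7|->6.5, |6|->4, |3|->1
Step 3: Attach original signs; sum ranks with positive sign and with negative sign.
W+ = 6.5 + 6.5 + 4 = 17
W- = 6.5 + 2 + 3 + 6.5 + 1 = 19
(Check: W+ + W- = 36 should equal n(n+1)/2 = 36.)
Step 4: Test statistic W = min(W+, W-) = 17.
Step 5: Ties in |d|, so use the tie-corrected normal approximation.
        E[W] = n(n+1)/4 = 8*9/4 = 18.
        Tie groups: |d|=7 (t=4); sum(t^3 - t) = 60.
        Var[W] = n(n+1)(2n+1)/24 - sum(t^3-t)/48 = 1224/24 - 60/48 = 49.75.
        z = (W - E[W]) / sqrt(Var[W]) = (17 - 18) / 7.0534 = -0.1418.
        Two-sided p = 2*Phi(z) = 0.887257.
Step 6: alpha = 0.05. fail to reject H0.

W+ = 17, W- = 19, W = min = 17, p = 0.887257, fail to reject H0.


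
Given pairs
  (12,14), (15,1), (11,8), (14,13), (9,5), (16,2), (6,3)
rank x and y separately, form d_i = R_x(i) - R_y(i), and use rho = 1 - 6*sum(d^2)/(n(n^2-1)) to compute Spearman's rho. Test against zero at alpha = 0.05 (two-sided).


Step 1: Rank x and y separately (midranks; no ties here).
rank(x): 12->4, 15->6, 11->3, 14->5, 9->2, 16->7, 6->1
rank(y): 14->7, 1->1, 8->5, 13->6, 5->4, 2->2, 3->3
Step 2: d_i = R_x(i) - R_y(i); compute d_i^2.
  (4-7)^2=9, (6-1)^2=25, (3-5)^2=4, (5-6)^2=1, (2-4)^2=4, (7-2)^2=25, (1-3)^2=4
sum(d^2) = 72.
Step 3: rho = 1 - 6*72 / (7*(7^2 - 1)) = 1 - 432/336 = -0.285714.
Step 4: Under H0, t = rho * sqrt((n-2)/(1-rho^2)) = -0.6667 ~ t(5).
Step 5: Two-sided p-value from the t-distribution with 5 df = 0.534509.
Step 6: alpha = 0.05. fail to reject H0.

rho = -0.2857, p = 0.534509, fail to reject H0 at alpha = 0.05.


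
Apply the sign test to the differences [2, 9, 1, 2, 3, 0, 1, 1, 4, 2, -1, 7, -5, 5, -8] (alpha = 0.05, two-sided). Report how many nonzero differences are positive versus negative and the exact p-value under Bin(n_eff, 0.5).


Step 1: Discard zero differences. Original n = 15; n_eff = number of nonzero differences = 14.
Nonzero differences (with sign): +2, +9, +1, +2, +3, +1, +1, +4, +2, -1, +7, -5, +5, -8
Step 2: Count signs: positive = 11, negative = 3.
Step 3: Under H0: P(positive) = 0.5, so the number of positives S ~ Bin(14, 0.5).
Step 4: Two-sided exact p-value = sum of Bin(14,0.5) probabilities at or below the observed probability = 0.057373.
Step 5: alpha = 0.05. fail to reject H0.

n_eff = 14, pos = 11, neg = 3, p = 0.057373, fail to reject H0.


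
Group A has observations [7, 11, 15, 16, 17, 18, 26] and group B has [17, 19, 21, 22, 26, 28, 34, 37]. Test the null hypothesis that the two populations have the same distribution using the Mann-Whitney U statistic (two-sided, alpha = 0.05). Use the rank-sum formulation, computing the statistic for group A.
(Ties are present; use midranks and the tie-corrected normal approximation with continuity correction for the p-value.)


Step 1: Combine and sort all 15 observations; assign midranks.
sorted (value, group): (7,X), (11,X), (15,X), (16,X), (17,X), (17,Y), (18,X), (19,Y), (21,Y), (22,Y), (26,X), (26,Y), (28,Y), (34,Y), (37,Y)
ranks: 7->1, 11->2, 15->3, 16->4, 17->5.5, 17->5.5, 18->7, 19->8, 21->9, 22->10, 26->11.5, 26->11.5, 28->13, 34->14, 37->15
Step 2: Rank sum for X: R1 = 1 + 2 + 3 + 4 + 5.5 + 7 + 11.5 = 34.
Step 3: U_X = R1 - n1(n1+1)/2 = 34 - 7*8/2 = 34 - 28 = 6.
       U_Y = n1*n2 - U_X = 56 - 6 = 50.
Step 4: Ties are present, so use the tie-corrected normal approximation (with continuity correction) for the p-value.
Step 5: p-value = 0.012681; compare to alpha = 0.05. reject H0.

U_X = 6, p = 0.012681, reject H0 at alpha = 0.05.


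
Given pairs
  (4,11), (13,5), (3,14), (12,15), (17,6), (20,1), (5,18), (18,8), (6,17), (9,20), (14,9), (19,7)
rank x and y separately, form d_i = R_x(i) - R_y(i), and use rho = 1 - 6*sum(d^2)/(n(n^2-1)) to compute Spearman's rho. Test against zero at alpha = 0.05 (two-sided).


Step 1: Rank x and y separately (midranks; no ties here).
rank(x): 4->2, 13->7, 3->1, 12->6, 17->9, 20->12, 5->3, 18->10, 6->4, 9->5, 14->8, 19->11
rank(y): 11->7, 5->2, 14->8, 15->9, 6->3, 1->1, 18->11, 8->5, 17->10, 20->12, 9->6, 7->4
Step 2: d_i = R_x(i) - R_y(i); compute d_i^2.
  (2-7)^2=25, (7-2)^2=25, (1-8)^2=49, (6-9)^2=9, (9-3)^2=36, (12-1)^2=121, (3-11)^2=64, (10-5)^2=25, (4-10)^2=36, (5-12)^2=49, (8-6)^2=4, (11-4)^2=49
sum(d^2) = 492.
Step 3: rho = 1 - 6*492 / (12*(12^2 - 1)) = 1 - 2952/1716 = -0.720280.
Step 4: Under H0, t = rho * sqrt((n-2)/(1-rho^2)) = -3.2835 ~ t(10).
Step 5: Two-sided p-value from the t-distribution with 10 df = 0.008240.
Step 6: alpha = 0.05. reject H0.

rho = -0.7203, p = 0.008240, reject H0 at alpha = 0.05.


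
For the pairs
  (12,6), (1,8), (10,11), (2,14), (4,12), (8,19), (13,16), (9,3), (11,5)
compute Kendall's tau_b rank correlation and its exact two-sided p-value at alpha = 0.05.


Step 1: Enumerate the 36 unordered pairs (i,j) with i<j and classify each by sign(x_j-x_i) * sign(y_j-y_i).
  (1,2):dx=-11,dy=+2->D; (1,3):dx=-2,dy=+5->D; (1,4):dx=-10,dy=+8->D; (1,5):dx=-8,dy=+6->D
  (1,6):dx=-4,dy=+13->D; (1,7):dx=+1,dy=+10->C; (1,8):dx=-3,dy=-3->C; (1,9):dx=-1,dy=-1->C
  (2,3):dx=+9,dy=+3->C; (2,4):dx=+1,dy=+6->C; (2,5):dx=+3,dy=+4->C; (2,6):dx=+7,dy=+11->C
  (2,7):dx=+12,dy=+8->C; (2,8):dx=+8,dy=-5->D; (2,9):dx=+10,dy=-3->D; (3,4):dx=-8,dy=+3->D
  (3,5):dx=-6,dy=+1->D; (3,6):dx=-2,dy=+8->D; (3,7):dx=+3,dy=+5->C; (3,8):dx=-1,dy=-8->C
  (3,9):dx=+1,dy=-6->D; (4,5):dx=+2,dy=-2->D; (4,6):dx=+6,dy=+5->C; (4,7):dx=+11,dy=+2->C
  (4,8):dx=+7,dy=-11->D; (4,9):dx=+9,dy=-9->D; (5,6):dx=+4,dy=+7->C; (5,7):dx=+9,dy=+4->C
  (5,8):dx=+5,dy=-9->D; (5,9):dx=+7,dy=-7->D; (6,7):dx=+5,dy=-3->D; (6,8):dx=+1,dy=-16->D
  (6,9):dx=+3,dy=-14->D; (7,8):dx=-4,dy=-13->C; (7,9):dx=-2,dy=-11->C; (8,9):dx=+2,dy=+2->C
Step 2: C = 17, D = 19, total pairs = 36.
Step 3: tau = (C - D)/(n(n-1)/2) = (17 - 19)/36 = -0.055556.
Step 4: Exact two-sided p-value (enumerate n! = 362880 permutations of y under H0): p = 0.919455.
Step 5: alpha = 0.05. fail to reject H0.

tau_b = -0.0556 (C=17, D=19), p = 0.919455, fail to reject H0.


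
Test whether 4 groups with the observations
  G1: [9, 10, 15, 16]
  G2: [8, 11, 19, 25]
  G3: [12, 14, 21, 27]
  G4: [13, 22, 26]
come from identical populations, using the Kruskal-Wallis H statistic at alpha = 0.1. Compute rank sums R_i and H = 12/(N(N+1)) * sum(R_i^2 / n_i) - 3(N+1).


Step 1: Combine all N = 15 observations and assign midranks.
sorted (value, group, rank): (8,G2,1), (9,G1,2), (10,G1,3), (11,G2,4), (12,G3,5), (13,G4,6), (14,G3,7), (15,G1,8), (16,G1,9), (19,G2,10), (21,G3,11), (22,G4,12), (25,G2,13), (26,G4,14), (27,G3,15)
Step 2: Sum ranks within each group.
R_1 = 22 (n_1 = 4)
R_2 = 28 (n_2 = 4)
R_3 = 38 (n_3 = 4)
R_4 = 32 (n_4 = 3)
Step 3: H = 12/(N(N+1)) * sum(R_i^2/n_i) - 3(N+1)
     = 12/(15*16) * (22^2/4 + 28^2/4 + 38^2/4 + 32^2/3) - 3*16
     = 0.050000 * 1019.33 - 48
     = 2.966667.
Step 4: No ties, so H is used without correction.
Step 5: Under H0, H ~ chi^2(3); p-value = 0.396793.
Step 6: alpha = 0.1. fail to reject H0.

H = 2.9667, df = 3, p = 0.396793, fail to reject H0.


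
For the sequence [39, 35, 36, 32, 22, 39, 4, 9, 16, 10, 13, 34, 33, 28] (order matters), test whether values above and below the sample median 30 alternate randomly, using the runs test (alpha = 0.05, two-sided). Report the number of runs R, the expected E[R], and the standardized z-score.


Step 1: Compute median = 30; label A = above, B = below.
Labels in order: AAAABABBBBBAAB  (n_A = 7, n_B = 7)
Step 2: Count runs R = 6.
Step 3: Under H0 (random ordering), E[R] = 2*n_A*n_B/(n_A+n_B) + 1 = 2*7*7/14 + 1 = 8.0000.
        Var[R] = 2*n_A*n_B*(2*n_A*n_B - n_A - n_B) / ((n_A+n_B)^2 * (n_A+n_B-1)) = 8232/2548 = 3.2308.
        SD[R] = 1.7974.
Step 4: Continuity-corrected z = (R + 0.5 - E[R]) / SD[R] = (6 + 0.5 - 8.0000) / 1.7974 = -0.8345.
Step 5: Two-sided p-value via normal approximation = 2*(1 - Phi(|z|)) = 0.403986.
Step 6: alpha = 0.05. fail to reject H0.

R = 6, z = -0.8345, p = 0.403986, fail to reject H0.


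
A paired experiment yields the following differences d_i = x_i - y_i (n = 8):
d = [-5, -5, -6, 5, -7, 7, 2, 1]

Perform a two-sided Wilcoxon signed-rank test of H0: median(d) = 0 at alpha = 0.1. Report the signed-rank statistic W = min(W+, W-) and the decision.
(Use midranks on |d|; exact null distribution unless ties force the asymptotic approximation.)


Step 1: Drop any zero differences (none here) and take |d_i|.
|d| = [5, 5, 6, 5, 7, 7, 2, 1]
Step 2: Midrank |d_i| (ties get averaged ranks).
ranks: |5|->4, |5|->4, |6|->6, |5|->4, |7|->7.5, |7|->7.5, |2|->2, |1|->1
Step 3: Attach original signs; sum ranks with positive sign and with negative sign.
W+ = 4 + 7.5 + 2 + 1 = 14.5
W- = 4 + 4 + 6 + 7.5 = 21.5
(Check: W+ + W- = 36 should equal n(n+1)/2 = 36.)
Step 4: Test statistic W = min(W+, W-) = 14.5.
Step 5: Ties in |d|, so use the tie-corrected normal approximation.
        E[W] = n(n+1)/4 = 8*9/4 = 18.
        Tie groups: |d|=5 (t=3), |d|=7 (t=2); sum(t^3 - t) = 30.
        Var[W] = n(n+1)(2n+1)/24 - sum(t^3-t)/48 = 1224/24 - 30/48 = 50.375.
        z = (W - E[W]) / sqrt(Var[W]) = (14.5 - 18) / 7.0975 = -0.4931.
        Two-sided p = 2*Phi(z) = 0.621921.
Step 6: alpha = 0.1. fail to reject H0.

W+ = 14.5, W- = 21.5, W = min = 14.5, p = 0.621921, fail to reject H0.


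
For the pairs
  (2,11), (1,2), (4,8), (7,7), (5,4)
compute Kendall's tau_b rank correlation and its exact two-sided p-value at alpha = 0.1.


Step 1: Enumerate the 10 unordered pairs (i,j) with i<j and classify each by sign(x_j-x_i) * sign(y_j-y_i).
  (1,2):dx=-1,dy=-9->C; (1,3):dx=+2,dy=-3->D; (1,4):dx=+5,dy=-4->D; (1,5):dx=+3,dy=-7->D
  (2,3):dx=+3,dy=+6->C; (2,4):dx=+6,dy=+5->C; (2,5):dx=+4,dy=+2->C; (3,4):dx=+3,dy=-1->D
  (3,5):dx=+1,dy=-4->D; (4,5):dx=-2,dy=-3->C
Step 2: C = 5, D = 5, total pairs = 10.
Step 3: tau = (C - D)/(n(n-1)/2) = (5 - 5)/10 = 0.000000.
Step 4: Exact two-sided p-value (enumerate n! = 120 permutations of y under H0): p = 1.000000.
Step 5: alpha = 0.1. fail to reject H0.

tau_b = 0.0000 (C=5, D=5), p = 1.000000, fail to reject H0.


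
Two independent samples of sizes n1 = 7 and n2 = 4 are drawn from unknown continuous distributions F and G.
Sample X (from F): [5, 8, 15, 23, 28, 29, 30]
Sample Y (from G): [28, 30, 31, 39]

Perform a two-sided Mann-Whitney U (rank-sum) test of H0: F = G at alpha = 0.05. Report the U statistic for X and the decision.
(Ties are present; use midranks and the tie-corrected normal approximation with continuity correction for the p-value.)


Step 1: Combine and sort all 11 observations; assign midranks.
sorted (value, group): (5,X), (8,X), (15,X), (23,X), (28,X), (28,Y), (29,X), (30,X), (30,Y), (31,Y), (39,Y)
ranks: 5->1, 8->2, 15->3, 23->4, 28->5.5, 28->5.5, 29->7, 30->8.5, 30->8.5, 31->10, 39->11
Step 2: Rank sum for X: R1 = 1 + 2 + 3 + 4 + 5.5 + 7 + 8.5 = 31.
Step 3: U_X = R1 - n1(n1+1)/2 = 31 - 7*8/2 = 31 - 28 = 3.
       U_Y = n1*n2 - U_X = 28 - 3 = 25.
Step 4: Ties are present, so use the tie-corrected normal approximation (with continuity correction) for the p-value.
Step 5: p-value = 0.046218; compare to alpha = 0.05. reject H0.

U_X = 3, p = 0.046218, reject H0 at alpha = 0.05.


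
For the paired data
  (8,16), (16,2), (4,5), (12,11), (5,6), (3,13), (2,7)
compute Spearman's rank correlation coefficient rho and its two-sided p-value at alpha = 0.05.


Step 1: Rank x and y separately (midranks; no ties here).
rank(x): 8->5, 16->7, 4->3, 12->6, 5->4, 3->2, 2->1
rank(y): 16->7, 2->1, 5->2, 11->5, 6->3, 13->6, 7->4
Step 2: d_i = R_x(i) - R_y(i); compute d_i^2.
  (5-7)^2=4, (7-1)^2=36, (3-2)^2=1, (6-5)^2=1, (4-3)^2=1, (2-6)^2=16, (1-4)^2=9
sum(d^2) = 68.
Step 3: rho = 1 - 6*68 / (7*(7^2 - 1)) = 1 - 408/336 = -0.214286.
Step 4: Under H0, t = rho * sqrt((n-2)/(1-rho^2)) = -0.4906 ~ t(5).
Step 5: Two-sided p-value from the t-distribution with 5 df = 0.644512.
Step 6: alpha = 0.05. fail to reject H0.

rho = -0.2143, p = 0.644512, fail to reject H0 at alpha = 0.05.


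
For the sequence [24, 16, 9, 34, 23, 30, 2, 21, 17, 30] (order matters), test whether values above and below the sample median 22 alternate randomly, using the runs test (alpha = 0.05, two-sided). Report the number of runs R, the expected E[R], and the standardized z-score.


Step 1: Compute median = 22; label A = above, B = below.
Labels in order: ABBAAABBBA  (n_A = 5, n_B = 5)
Step 2: Count runs R = 5.
Step 3: Under H0 (random ordering), E[R] = 2*n_A*n_B/(n_A+n_B) + 1 = 2*5*5/10 + 1 = 6.0000.
        Var[R] = 2*n_A*n_B*(2*n_A*n_B - n_A - n_B) / ((n_A+n_B)^2 * (n_A+n_B-1)) = 2000/900 = 2.2222.
        SD[R] = 1.4907.
Step 4: Continuity-corrected z = (R + 0.5 - E[R]) / SD[R] = (5 + 0.5 - 6.0000) / 1.4907 = -0.3354.
Step 5: Two-sided p-value via normal approximation = 2*(1 - Phi(|z|)) = 0.737316.
Step 6: alpha = 0.05. fail to reject H0.

R = 5, z = -0.3354, p = 0.737316, fail to reject H0.


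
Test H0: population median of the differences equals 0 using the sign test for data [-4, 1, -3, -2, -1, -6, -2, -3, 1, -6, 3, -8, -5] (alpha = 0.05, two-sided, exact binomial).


Step 1: Discard zero differences. Original n = 13; n_eff = number of nonzero differences = 13.
Nonzero differences (with sign): -4, +1, -3, -2, -1, -6, -2, -3, +1, -6, +3, -8, -5
Step 2: Count signs: positive = 3, negative = 10.
Step 3: Under H0: P(positive) = 0.5, so the number of positives S ~ Bin(13, 0.5).
Step 4: Two-sided exact p-value = sum of Bin(13,0.5) probabilities at or below the observed probability = 0.092285.
Step 5: alpha = 0.05. fail to reject H0.

n_eff = 13, pos = 3, neg = 10, p = 0.092285, fail to reject H0.


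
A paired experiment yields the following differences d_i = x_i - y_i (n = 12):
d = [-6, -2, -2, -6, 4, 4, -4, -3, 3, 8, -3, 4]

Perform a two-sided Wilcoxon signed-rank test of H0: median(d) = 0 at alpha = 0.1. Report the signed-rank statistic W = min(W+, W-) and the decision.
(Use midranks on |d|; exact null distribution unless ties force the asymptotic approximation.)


Step 1: Drop any zero differences (none here) and take |d_i|.
|d| = [6, 2, 2, 6, 4, 4, 4, 3, 3, 8, 3, 4]
Step 2: Midrank |d_i| (ties get averaged ranks).
ranks: |6|->10.5, |2|->1.5, |2|->1.5, |6|->10.5, |4|->7.5, |4|->7.5, |4|->7.5, |3|->4, |3|->4, |8|->12, |3|->4, |4|->7.5
Step 3: Attach original signs; sum ranks with positive sign and with negative sign.
W+ = 7.5 + 7.5 + 4 + 12 + 7.5 = 38.5
W- = 10.5 + 1.5 + 1.5 + 10.5 + 7.5 + 4 + 4 = 39.5
(Check: W+ + W- = 78 should equal n(n+1)/2 = 78.)
Step 4: Test statistic W = min(W+, W-) = 38.5.
Step 5: Ties in |d|, so use the tie-corrected normal approximation.
        E[W] = n(n+1)/4 = 12*13/4 = 39.
        Tie groups: |d|=2 (t=2), |d|=3 (t=3), |d|=4 (t=4), |d|=6 (t=2); sum(t^3 - t) = 96.
        Var[W] = n(n+1)(2n+1)/24 - sum(t^3-t)/48 = 3900/24 - 96/48 = 160.5.
        z = (W - E[W]) / sqrt(Var[W]) = (38.5 - 39) / 12.6689 = -0.0395.
        Two-sided p = 2*Phi(z) = 0.968518.
Step 6: alpha = 0.1. fail to reject H0.

W+ = 38.5, W- = 39.5, W = min = 38.5, p = 0.968518, fail to reject H0.


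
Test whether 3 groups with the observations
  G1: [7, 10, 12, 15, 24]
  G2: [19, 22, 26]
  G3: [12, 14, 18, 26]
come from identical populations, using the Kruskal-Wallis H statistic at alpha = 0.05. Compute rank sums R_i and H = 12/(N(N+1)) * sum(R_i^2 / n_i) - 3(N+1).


Step 1: Combine all N = 12 observations and assign midranks.
sorted (value, group, rank): (7,G1,1), (10,G1,2), (12,G1,3.5), (12,G3,3.5), (14,G3,5), (15,G1,6), (18,G3,7), (19,G2,8), (22,G2,9), (24,G1,10), (26,G2,11.5), (26,G3,11.5)
Step 2: Sum ranks within each group.
R_1 = 22.5 (n_1 = 5)
R_2 = 28.5 (n_2 = 3)
R_3 = 27 (n_3 = 4)
Step 3: H = 12/(N(N+1)) * sum(R_i^2/n_i) - 3(N+1)
     = 12/(12*13) * (22.5^2/5 + 28.5^2/3 + 27^2/4) - 3*13
     = 0.076923 * 554.25 - 39
     = 3.634615.
Step 4: Ties present; correction factor C = 1 - 12/(12^3 - 12) = 0.993007. Corrected H = 3.634615 / 0.993007 = 3.660211.
Step 5: Under H0, H ~ chi^2(2); p-value = 0.160397.
Step 6: alpha = 0.05. fail to reject H0.

H = 3.6602, df = 2, p = 0.160397, fail to reject H0.


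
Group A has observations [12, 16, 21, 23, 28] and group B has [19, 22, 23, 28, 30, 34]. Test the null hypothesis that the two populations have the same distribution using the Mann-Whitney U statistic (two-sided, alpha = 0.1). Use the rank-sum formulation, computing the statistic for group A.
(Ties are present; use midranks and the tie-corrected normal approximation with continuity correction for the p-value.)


Step 1: Combine and sort all 11 observations; assign midranks.
sorted (value, group): (12,X), (16,X), (19,Y), (21,X), (22,Y), (23,X), (23,Y), (28,X), (28,Y), (30,Y), (34,Y)
ranks: 12->1, 16->2, 19->3, 21->4, 22->5, 23->6.5, 23->6.5, 28->8.5, 28->8.5, 30->10, 34->11
Step 2: Rank sum for X: R1 = 1 + 2 + 4 + 6.5 + 8.5 = 22.
Step 3: U_X = R1 - n1(n1+1)/2 = 22 - 5*6/2 = 22 - 15 = 7.
       U_Y = n1*n2 - U_X = 30 - 7 = 23.
Step 4: Ties are present, so use the tie-corrected normal approximation (with continuity correction) for the p-value.
Step 5: p-value = 0.168954; compare to alpha = 0.1. fail to reject H0.

U_X = 7, p = 0.168954, fail to reject H0 at alpha = 0.1.


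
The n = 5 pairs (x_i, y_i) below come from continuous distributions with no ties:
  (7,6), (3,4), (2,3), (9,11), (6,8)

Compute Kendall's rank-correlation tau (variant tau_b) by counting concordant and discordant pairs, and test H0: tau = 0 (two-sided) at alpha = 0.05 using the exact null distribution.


Step 1: Enumerate the 10 unordered pairs (i,j) with i<j and classify each by sign(x_j-x_i) * sign(y_j-y_i).
  (1,2):dx=-4,dy=-2->C; (1,3):dx=-5,dy=-3->C; (1,4):dx=+2,dy=+5->C; (1,5):dx=-1,dy=+2->D
  (2,3):dx=-1,dy=-1->C; (2,4):dx=+6,dy=+7->C; (2,5):dx=+3,dy=+4->C; (3,4):dx=+7,dy=+8->C
  (3,5):dx=+4,dy=+5->C; (4,5):dx=-3,dy=-3->C
Step 2: C = 9, D = 1, total pairs = 10.
Step 3: tau = (C - D)/(n(n-1)/2) = (9 - 1)/10 = 0.800000.
Step 4: Exact two-sided p-value (enumerate n! = 120 permutations of y under H0): p = 0.083333.
Step 5: alpha = 0.05. fail to reject H0.

tau_b = 0.8000 (C=9, D=1), p = 0.083333, fail to reject H0.


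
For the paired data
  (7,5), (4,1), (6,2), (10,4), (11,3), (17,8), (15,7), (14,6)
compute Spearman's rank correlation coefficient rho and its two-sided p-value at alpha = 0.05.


Step 1: Rank x and y separately (midranks; no ties here).
rank(x): 7->3, 4->1, 6->2, 10->4, 11->5, 17->8, 15->7, 14->6
rank(y): 5->5, 1->1, 2->2, 4->4, 3->3, 8->8, 7->7, 6->6
Step 2: d_i = R_x(i) - R_y(i); compute d_i^2.
  (3-5)^2=4, (1-1)^2=0, (2-2)^2=0, (4-4)^2=0, (5-3)^2=4, (8-8)^2=0, (7-7)^2=0, (6-6)^2=0
sum(d^2) = 8.
Step 3: rho = 1 - 6*8 / (8*(8^2 - 1)) = 1 - 48/504 = 0.904762.
Step 4: Under H0, t = rho * sqrt((n-2)/(1-rho^2)) = 5.2034 ~ t(6).
Step 5: Two-sided p-value from the t-distribution with 6 df = 0.002008.
Step 6: alpha = 0.05. reject H0.

rho = 0.9048, p = 0.002008, reject H0 at alpha = 0.05.


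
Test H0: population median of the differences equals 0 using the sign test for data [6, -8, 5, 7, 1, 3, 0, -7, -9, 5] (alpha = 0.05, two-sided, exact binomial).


Step 1: Discard zero differences. Original n = 10; n_eff = number of nonzero differences = 9.
Nonzero differences (with sign): +6, -8, +5, +7, +1, +3, -7, -9, +5
Step 2: Count signs: positive = 6, negative = 3.
Step 3: Under H0: P(positive) = 0.5, so the number of positives S ~ Bin(9, 0.5).
Step 4: Two-sided exact p-value = sum of Bin(9,0.5) probabilities at or below the observed probability = 0.507812.
Step 5: alpha = 0.05. fail to reject H0.

n_eff = 9, pos = 6, neg = 3, p = 0.507812, fail to reject H0.


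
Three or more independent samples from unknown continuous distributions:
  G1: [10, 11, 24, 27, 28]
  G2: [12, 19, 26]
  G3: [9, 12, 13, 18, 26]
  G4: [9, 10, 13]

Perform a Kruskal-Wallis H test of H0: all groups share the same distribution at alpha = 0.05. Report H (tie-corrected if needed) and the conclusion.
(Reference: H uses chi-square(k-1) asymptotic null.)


Step 1: Combine all N = 16 observations and assign midranks.
sorted (value, group, rank): (9,G3,1.5), (9,G4,1.5), (10,G1,3.5), (10,G4,3.5), (11,G1,5), (12,G2,6.5), (12,G3,6.5), (13,G3,8.5), (13,G4,8.5), (18,G3,10), (19,G2,11), (24,G1,12), (26,G2,13.5), (26,G3,13.5), (27,G1,15), (28,G1,16)
Step 2: Sum ranks within each group.
R_1 = 51.5 (n_1 = 5)
R_2 = 31 (n_2 = 3)
R_3 = 40 (n_3 = 5)
R_4 = 13.5 (n_4 = 3)
Step 3: H = 12/(N(N+1)) * sum(R_i^2/n_i) - 3(N+1)
     = 12/(16*17) * (51.5^2/5 + 31^2/3 + 40^2/5 + 13.5^2/3) - 3*17
     = 0.044118 * 1231.53 - 51
     = 3.332353.
Step 4: Ties present; correction factor C = 1 - 30/(16^3 - 16) = 0.992647. Corrected H = 3.332353 / 0.992647 = 3.357037.
Step 5: Under H0, H ~ chi^2(3); p-value = 0.339783.
Step 6: alpha = 0.05. fail to reject H0.

H = 3.3570, df = 3, p = 0.339783, fail to reject H0.


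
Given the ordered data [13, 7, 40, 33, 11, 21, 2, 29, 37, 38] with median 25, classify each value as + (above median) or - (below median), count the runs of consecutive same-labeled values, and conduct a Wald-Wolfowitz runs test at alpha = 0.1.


Step 1: Compute median = 25; label A = above, B = below.
Labels in order: BBAABBBAAA  (n_A = 5, n_B = 5)
Step 2: Count runs R = 4.
Step 3: Under H0 (random ordering), E[R] = 2*n_A*n_B/(n_A+n_B) + 1 = 2*5*5/10 + 1 = 6.0000.
        Var[R] = 2*n_A*n_B*(2*n_A*n_B - n_A - n_B) / ((n_A+n_B)^2 * (n_A+n_B-1)) = 2000/900 = 2.2222.
        SD[R] = 1.4907.
Step 4: Continuity-corrected z = (R + 0.5 - E[R]) / SD[R] = (4 + 0.5 - 6.0000) / 1.4907 = -1.0062.
Step 5: Two-sided p-value via normal approximation = 2*(1 - Phi(|z|)) = 0.314305.
Step 6: alpha = 0.1. fail to reject H0.

R = 4, z = -1.0062, p = 0.314305, fail to reject H0.


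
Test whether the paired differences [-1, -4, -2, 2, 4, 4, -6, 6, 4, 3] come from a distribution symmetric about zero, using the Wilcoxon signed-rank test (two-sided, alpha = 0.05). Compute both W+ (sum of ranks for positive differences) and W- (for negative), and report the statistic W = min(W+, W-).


Step 1: Drop any zero differences (none here) and take |d_i|.
|d| = [1, 4, 2, 2, 4, 4, 6, 6, 4, 3]
Step 2: Midrank |d_i| (ties get averaged ranks).
ranks: |1|->1, |4|->6.5, |2|->2.5, |2|->2.5, |4|->6.5, |4|->6.5, |6|->9.5, |6|->9.5, |4|->6.5, |3|->4
Step 3: Attach original signs; sum ranks with positive sign and with negative sign.
W+ = 2.5 + 6.5 + 6.5 + 9.5 + 6.5 + 4 = 35.5
W- = 1 + 6.5 + 2.5 + 9.5 = 19.5
(Check: W+ + W- = 55 should equal n(n+1)/2 = 55.)
Step 4: Test statistic W = min(W+, W-) = 19.5.
Step 5: Ties in |d|, so use the tie-corrected normal approximation.
        E[W] = n(n+1)/4 = 10*11/4 = 27.5.
        Tie groups: |d|=2 (t=2), |d|=4 (t=4), |d|=6 (t=2); sum(t^3 - t) = 72.
        Var[W] = n(n+1)(2n+1)/24 - sum(t^3-t)/48 = 2310/24 - 72/48 = 94.75.
        z = (W - E[W]) / sqrt(Var[W]) = (19.5 - 27.5) / 9.7340 = -0.8219.
        Two-sided p = 2*Phi(z) = 0.411154.
Step 6: alpha = 0.05. fail to reject H0.

W+ = 35.5, W- = 19.5, W = min = 19.5, p = 0.411154, fail to reject H0.
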